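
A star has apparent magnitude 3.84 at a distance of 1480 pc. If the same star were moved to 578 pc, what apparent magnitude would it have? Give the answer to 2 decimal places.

m ≈ 1.80

Flux ∝ 1/d², so Δm = 5 log₁₀(d₂/d₁) = 5 log₁₀(578/1480) = -2.042
m₂ = m₁ + Δm = 3.84 + (-2.042) = 1.798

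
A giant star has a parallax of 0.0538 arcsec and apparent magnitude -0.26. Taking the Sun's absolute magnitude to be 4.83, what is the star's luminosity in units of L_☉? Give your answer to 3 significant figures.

L/L_☉ ≈ 375

d = 1/p = 1/0.0538″ = 18.59 pc
M = m − 5 log₁₀ d + 5 = -0.26 − 5·1.2692 + 5 = -1.606
M − M_☉ = -1.606 − 4.83 = -6.436
L/L_☉ = 10^(−0.4 × -6.436) = 375.3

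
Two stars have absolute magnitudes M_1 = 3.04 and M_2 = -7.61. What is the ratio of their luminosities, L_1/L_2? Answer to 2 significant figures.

L_1/L_2 ≈ 5.5×10^-5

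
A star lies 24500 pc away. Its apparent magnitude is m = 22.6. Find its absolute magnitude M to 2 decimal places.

M ≈ 5.65

5 log₁₀(d/10 pc) = 5 log₁₀(24500) − 5 = 16.946
M = m − 5 log₁₀(d/10) = 22.6 − 16.946 = 5.654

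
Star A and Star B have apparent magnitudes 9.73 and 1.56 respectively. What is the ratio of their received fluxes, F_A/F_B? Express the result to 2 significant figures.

Magnitude difference = 8.17
Flux ratio = 10^(−0.4 Δm) = 10^(−0.4 × 8.17) = 10^-3.268 = 5.395×10^-4

F_A/F_B ≈ 5.4×10^-4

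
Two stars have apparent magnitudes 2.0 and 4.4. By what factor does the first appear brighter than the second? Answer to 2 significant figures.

Magnitude difference = -2.4
Flux ratio = 10^(−0.4 Δm) = 10^(−0.4 × -2.4) = 10^0.960 = 9.120

9.1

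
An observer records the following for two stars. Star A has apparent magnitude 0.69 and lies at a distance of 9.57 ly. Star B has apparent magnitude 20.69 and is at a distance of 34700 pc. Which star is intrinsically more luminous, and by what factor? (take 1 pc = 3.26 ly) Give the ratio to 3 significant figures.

Star A: d = 9.57 ly / 3.26 = 2.936 pc
Star A: M = m − 5 log₁₀ d + 5 = 0.69 − 5·0.4677 + 5 = 3.352
Star B: M = m − 5 log₁₀ d + 5 = 20.69 − 5·4.5403 + 5 = 2.988
ΔM = M_A − M_B = 3.352 − (2.988) = 0.363; smaller M is more luminous → Star B.
L ratio = 10^(0.4 |ΔM|) = 10^0.145 = 1.397

Star B is more luminous, by a factor of 1.40.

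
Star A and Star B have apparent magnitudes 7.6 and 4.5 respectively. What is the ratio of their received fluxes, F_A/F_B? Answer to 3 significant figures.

F_A/F_B ≈ 0.0575

Magnitude difference = 3.1
Flux ratio = 10^(−0.4 Δm) = 10^(−0.4 × 3.1) = 10^-1.240 = 0.05754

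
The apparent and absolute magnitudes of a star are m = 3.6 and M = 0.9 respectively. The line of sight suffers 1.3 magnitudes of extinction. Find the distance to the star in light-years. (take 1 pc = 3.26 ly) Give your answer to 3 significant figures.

m − M = 5 log₁₀(d/10 pc) + A  ⇒  3.6 − (0.9) − 1.3 = 5 log₁₀(d/10)
1.400 = 5 log₁₀(d/10)
log₁₀ d = (m − M − A)/5 + 1 = 1.2800
d = 10^1.2800 = 19.05 pc
= 62.12 ly

d ≈ 62.1 ly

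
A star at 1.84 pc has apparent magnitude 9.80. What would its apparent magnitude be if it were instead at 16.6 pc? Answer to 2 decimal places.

m ≈ 14.58

Flux ∝ 1/d², so Δm = 5 log₁₀(d₂/d₁) = 5 log₁₀(16.6/1.84) = 4.776
m₂ = m₁ + Δm = 9.80 + (4.776) = 14.576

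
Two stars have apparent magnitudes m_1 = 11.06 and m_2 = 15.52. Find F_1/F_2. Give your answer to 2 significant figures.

F_1/F_2 ≈ 61

Magnitude difference = -4.46
Flux ratio = 10^(−0.4 Δm) = 10^(−0.4 × -4.46) = 10^1.784 = 60.81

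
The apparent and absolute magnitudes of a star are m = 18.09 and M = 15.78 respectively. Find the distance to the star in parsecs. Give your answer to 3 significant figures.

d ≈ 29.0 pc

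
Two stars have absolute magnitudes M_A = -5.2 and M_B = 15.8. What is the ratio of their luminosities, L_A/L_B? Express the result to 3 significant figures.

ΔM = M_A − M_B = -21.0
L_A/L_B = 10^(−0.4 ΔM) = 10^8.400 = 2.512×10^8

L_A/L_B ≈ 2.51×10^8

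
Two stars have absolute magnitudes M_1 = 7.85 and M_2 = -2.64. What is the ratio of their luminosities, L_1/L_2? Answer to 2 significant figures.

L_1/L_2 ≈ 6.4×10^-5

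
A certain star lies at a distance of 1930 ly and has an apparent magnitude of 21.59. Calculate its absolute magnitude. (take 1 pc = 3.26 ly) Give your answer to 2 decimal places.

M ≈ 12.73

d = 1930 ly / 3.26 = 592.0 pc
5 log₁₀(d/10 pc) = 5 log₁₀(592.0) − 5 = 8.862
M = m − 5 log₁₀(d/10) = 21.59 − 8.862 = 12.728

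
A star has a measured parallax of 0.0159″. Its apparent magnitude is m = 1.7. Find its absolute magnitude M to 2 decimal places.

d = 1/p = 1/0.0159″ = 62.89 pc
5 log₁₀(d/10 pc) = 5 log₁₀(62.89) − 5 = 3.993
M = m − 5 log₁₀(d/10) = 1.7 − 3.993 = -2.293

M ≈ -2.29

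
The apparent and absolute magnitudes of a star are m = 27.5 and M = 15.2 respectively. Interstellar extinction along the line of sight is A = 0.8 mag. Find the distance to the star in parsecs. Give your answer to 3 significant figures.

d ≈ 2000 pc

m − M = 5 log₁₀(d/10 pc) + A  ⇒  27.5 − (15.2) − 0.8 = 5 log₁₀(d/10)
11.500 = 5 log₁₀(d/10)
log₁₀ d = (m − M − A)/5 + 1 = 3.3000
d = 10^3.3000 = 1995 pc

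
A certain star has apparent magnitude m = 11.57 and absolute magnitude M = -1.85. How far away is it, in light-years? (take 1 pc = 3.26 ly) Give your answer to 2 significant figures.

d ≈ 16000 ly

Distance modulus: m − M = 11.57 − (-1.85) = 13.420
m − M = 5 log₁₀ d − 5
log₁₀ d = (m − M)/5 + 1 = 3.6840
d = 10^3.6840 = 4831 pc
= 15750 ly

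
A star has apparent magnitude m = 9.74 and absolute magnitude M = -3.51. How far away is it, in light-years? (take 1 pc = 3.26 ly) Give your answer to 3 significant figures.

d ≈ 14600 ly

Distance modulus: m − M = 9.74 − (-3.51) = 13.250
m − M = 5 log₁₀ d − 5
log₁₀ d = (m − M)/5 + 1 = 3.6500
d = 10^3.6500 = 4467 pc
= 14560 ly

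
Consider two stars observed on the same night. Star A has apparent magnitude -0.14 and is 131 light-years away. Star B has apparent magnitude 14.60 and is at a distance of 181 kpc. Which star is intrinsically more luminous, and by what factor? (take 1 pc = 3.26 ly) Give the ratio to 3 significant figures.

Star B is more luminous, by a factor of 25.8.

Star A: d = 131 ly / 3.26 = 40.18 pc
Star A: M = m − 5 log₁₀ d + 5 = -0.14 − 5·1.6041 + 5 = -3.160
Star B: d = 181 kpc = 181000 pc
Star B: M = m − 5 log₁₀ d + 5 = 14.60 − 5·5.2577 + 5 = -6.688
ΔM = M_A − M_B = -3.160 − (-6.688) = 3.528; smaller M is more luminous → Star B.
L ratio = 10^(0.4 |ΔM|) = 10^1.411 = 25.78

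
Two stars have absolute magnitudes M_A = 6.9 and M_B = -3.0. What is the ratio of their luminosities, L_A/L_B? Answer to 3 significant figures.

ΔM = M_A − M_B = 9.9
L_A/L_B = 10^(−0.4 ΔM) = 10^-3.960 = 1.096×10^-4

L_A/L_B ≈ 1.10×10^-4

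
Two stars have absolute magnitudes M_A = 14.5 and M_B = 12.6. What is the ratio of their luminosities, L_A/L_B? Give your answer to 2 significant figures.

L_A/L_B ≈ 0.17

ΔM = M_A − M_B = 1.9
L_A/L_B = 10^(−0.4 ΔM) = 10^-0.760 = 0.1738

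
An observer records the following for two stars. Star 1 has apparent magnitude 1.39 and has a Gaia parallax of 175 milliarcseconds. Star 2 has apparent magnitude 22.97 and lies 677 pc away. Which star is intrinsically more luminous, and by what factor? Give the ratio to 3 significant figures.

Star 1: p = 175 mas = 0.175″ → d = 1/p = 5.714 pc
Star 1: M = m − 5 log₁₀ d + 5 = 1.39 − 5·0.7570 + 5 = 2.605
Star 2: M = m − 5 log₁₀ d + 5 = 22.97 − 5·2.8306 + 5 = 13.817
ΔM = M_1 − M_2 = 2.605 − (13.817) = -11.212; smaller M is more luminous → Star 1.
L ratio = 10^(0.4 |ΔM|) = 10^4.485 = 30530

Star 1 is more luminous, by a factor of 30500.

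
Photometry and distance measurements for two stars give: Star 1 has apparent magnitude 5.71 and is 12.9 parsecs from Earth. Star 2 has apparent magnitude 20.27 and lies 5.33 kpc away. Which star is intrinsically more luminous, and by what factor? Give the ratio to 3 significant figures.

Star 1: M = m − 5 log₁₀ d + 5 = 5.71 − 5·1.1106 + 5 = 5.157
Star 2: d = 5.33 kpc = 5330 pc
Star 2: M = m − 5 log₁₀ d + 5 = 20.27 − 5·3.7267 + 5 = 6.636
ΔM = M_1 − M_2 = 5.157 − (6.636) = -1.479; smaller M is more luminous → Star 1.
L ratio = 10^(0.4 |ΔM|) = 10^0.592 = 3.906

Star 1 is more luminous, by a factor of 3.91.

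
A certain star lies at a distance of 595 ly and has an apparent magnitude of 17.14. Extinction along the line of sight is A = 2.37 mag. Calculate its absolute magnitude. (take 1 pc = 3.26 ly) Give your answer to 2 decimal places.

M ≈ 8.46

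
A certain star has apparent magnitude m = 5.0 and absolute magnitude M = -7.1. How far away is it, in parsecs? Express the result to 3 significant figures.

Distance modulus: m − M = 5.0 − (-7.1) = 12.100
m − M = 5 log₁₀ d − 5
log₁₀ d = (m − M)/5 + 1 = 3.4200
d = 10^3.4200 = 2630 pc

d ≈ 2630 pc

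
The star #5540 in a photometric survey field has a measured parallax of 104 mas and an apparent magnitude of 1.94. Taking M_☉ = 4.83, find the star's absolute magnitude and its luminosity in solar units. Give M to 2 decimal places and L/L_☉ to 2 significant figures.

d = 1/p = 1000/104 mas = 9.615 pc
M = m − 5 log₁₀ d + 5 = 1.94 − 5·0.9830 + 5 = 2.025
M − M_☉ = 2.025 − 4.83 = -2.805
L/L_☉ = 10^(−0.4 × -2.805) = 13.24

M ≈ 2.03; L/L_☉ ≈ 13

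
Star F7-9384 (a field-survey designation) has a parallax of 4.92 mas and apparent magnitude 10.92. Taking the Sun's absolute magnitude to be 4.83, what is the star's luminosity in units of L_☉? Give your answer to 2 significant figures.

d = 1/p = 1000/4.92 mas = 203.3 pc
M = m − 5 log₁₀ d + 5 = 10.92 − 5·2.3080 + 5 = 4.380
M − M_☉ = 4.380 − 4.83 = -0.450
L/L_☉ = 10^(−0.4 × -0.450) = 1.514

L/L_☉ ≈ 1.5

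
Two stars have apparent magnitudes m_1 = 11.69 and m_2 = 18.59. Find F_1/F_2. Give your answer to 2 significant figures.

F_1/F_2 ≈ 580

Δm = 11.69 − (18.59) = -6.90
Flux ratio = 10^(−0.4 Δm) = 10^(−0.4 × -6.90) = 10^2.760 = 575.4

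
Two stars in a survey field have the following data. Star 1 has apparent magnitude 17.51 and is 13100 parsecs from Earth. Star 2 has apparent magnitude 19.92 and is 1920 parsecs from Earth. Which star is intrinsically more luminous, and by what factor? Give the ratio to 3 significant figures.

Star 1 is more luminous, by a factor of 428.

Star 1: M = m − 5 log₁₀ d + 5 = 17.51 − 5·4.1173 + 5 = 1.924
Star 2: M = m − 5 log₁₀ d + 5 = 19.92 − 5·3.2833 + 5 = 8.503
ΔM = M_1 − M_2 = 1.924 − (8.503) = -6.580; smaller M is more luminous → Star 1.
L ratio = 10^(0.4 |ΔM|) = 10^2.632 = 428.5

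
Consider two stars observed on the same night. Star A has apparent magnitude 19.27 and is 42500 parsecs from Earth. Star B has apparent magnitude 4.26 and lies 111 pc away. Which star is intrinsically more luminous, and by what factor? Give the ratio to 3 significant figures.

Star B is more luminous, by a factor of 6.88.

Star A: M = m − 5 log₁₀ d + 5 = 19.27 − 5·4.6284 + 5 = 1.128
Star B: M = m − 5 log₁₀ d + 5 = 4.26 − 5·2.0453 + 5 = -0.967
ΔM = M_A − M_B = 1.128 − (-0.967) = 2.095; smaller M is more luminous → Star B.
L ratio = 10^(0.4 |ΔM|) = 10^0.838 = 6.884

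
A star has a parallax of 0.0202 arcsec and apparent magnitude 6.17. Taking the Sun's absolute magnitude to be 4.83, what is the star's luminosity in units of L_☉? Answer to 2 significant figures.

d = 1/p = 1/0.0202″ = 49.50 pc
M = m − 5 log₁₀ d + 5 = 6.17 − 5·1.6946 + 5 = 2.697
M − M_☉ = 2.697 − 4.83 = -2.133
L/L_☉ = 10^(−0.4 × -2.133) = 7.133

L/L_☉ ≈ 7.1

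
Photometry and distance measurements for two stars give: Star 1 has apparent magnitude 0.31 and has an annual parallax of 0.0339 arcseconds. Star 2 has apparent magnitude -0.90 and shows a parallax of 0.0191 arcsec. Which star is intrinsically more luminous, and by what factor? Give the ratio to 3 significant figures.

Star 2 is more luminous, by a factor of 9.60.

Star 1: d = 1/p = 1/0.0339″ = 29.50 pc
Star 1: M = m − 5 log₁₀ d + 5 = 0.31 − 5·1.4698 + 5 = -2.039
Star 2: d = 1/p = 1/0.0191″ = 52.36 pc
Star 2: M = m − 5 log₁₀ d + 5 = -0.90 − 5·1.7190 + 5 = -4.495
ΔM = M_1 − M_2 = -2.039 − (-4.495) = 2.456; smaller M is more luminous → Star 2.
L ratio = 10^(0.4 |ΔM|) = 10^0.982 = 9.601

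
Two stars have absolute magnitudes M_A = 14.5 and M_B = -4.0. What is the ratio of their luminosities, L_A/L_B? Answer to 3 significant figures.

L_A/L_B ≈ 3.98×10^-8

ΔM = M_A − M_B = 18.5
L_A/L_B = 10^(−0.4 ΔM) = 10^-7.400 = 3.981×10^-8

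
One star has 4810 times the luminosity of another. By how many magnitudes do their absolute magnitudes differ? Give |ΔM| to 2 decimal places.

Pogson: ΔM = −2.5 log₁₀(ratio) = −2.5 log₁₀(4810) = −2.5 × 3.6821 = -9.205

|ΔM| ≈ 9.21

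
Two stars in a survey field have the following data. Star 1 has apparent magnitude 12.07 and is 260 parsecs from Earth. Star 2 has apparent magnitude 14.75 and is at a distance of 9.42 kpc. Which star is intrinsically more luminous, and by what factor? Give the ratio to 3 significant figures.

Star 2 is more luminous, by a factor of 111.

Star 1: M = m − 5 log₁₀ d + 5 = 12.07 − 5·2.4150 + 5 = 4.995
Star 2: d = 9.42 kpc = 9420 pc
Star 2: M = m − 5 log₁₀ d + 5 = 14.75 − 5·3.9741 + 5 = -0.120
ΔM = M_1 − M_2 = 4.995 − (-0.120) = 5.115; smaller M is more luminous → Star 2.
L ratio = 10^(0.4 |ΔM|) = 10^2.046 = 111.2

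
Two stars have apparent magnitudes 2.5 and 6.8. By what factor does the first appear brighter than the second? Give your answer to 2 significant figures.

Δm = 2.5 − (6.8) = -4.3
Flux ratio = 10^(−0.4 Δm) = 10^(−0.4 × -4.3) = 10^1.720 = 52.48

52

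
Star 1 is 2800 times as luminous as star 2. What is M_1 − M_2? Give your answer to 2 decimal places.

Pogson: ΔM = −2.5 log₁₀(ratio) = −2.5 log₁₀(2800) = −2.5 × 3.4472 = -8.618
Star 1 is brighter, so it has the smaller magnitude: the difference is negative.

M_1 − M_2 ≈ -8.62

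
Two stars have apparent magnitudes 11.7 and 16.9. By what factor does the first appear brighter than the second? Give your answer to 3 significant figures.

120

Δm = 11.7 − (16.9) = -5.2
Flux ratio = 10^(−0.4 Δm) = 10^(−0.4 × -5.2) = 10^2.080 = 120.2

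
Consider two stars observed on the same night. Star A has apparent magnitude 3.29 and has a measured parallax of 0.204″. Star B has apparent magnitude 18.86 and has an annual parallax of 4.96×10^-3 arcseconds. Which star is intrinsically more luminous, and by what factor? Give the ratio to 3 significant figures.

Star A is more luminous, by a factor of 999.

Star A: d = 1/p = 1/0.204″ = 4.902 pc
Star A: M = m − 5 log₁₀ d + 5 = 3.29 − 5·0.6904 + 5 = 4.838
Star B: d = 1/p = 1/4.96×10^-3″ = 201.6 pc
Star B: M = m − 5 log₁₀ d + 5 = 18.86 − 5·2.3045 + 5 = 12.337
ΔM = M_A − M_B = 4.838 − (12.337) = -7.499; smaller M is more luminous → Star A.
L ratio = 10^(0.4 |ΔM|) = 10^3.000 = 999.3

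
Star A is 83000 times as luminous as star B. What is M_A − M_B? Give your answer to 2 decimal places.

Pogson: ΔM = −2.5 log₁₀(ratio) = −2.5 log₁₀(83000) = −2.5 × 4.9191 = -12.298
Star A is brighter, so it has the smaller magnitude: the difference is negative.

M_A − M_B ≈ -12.30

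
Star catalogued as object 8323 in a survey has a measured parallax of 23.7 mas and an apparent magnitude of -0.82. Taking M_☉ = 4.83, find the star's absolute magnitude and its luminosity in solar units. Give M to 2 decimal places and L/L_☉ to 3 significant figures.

M ≈ -3.95; L/L_☉ ≈ 3240

d = 1/p = 1000/23.7 mas = 42.19 pc
M = m − 5 log₁₀ d + 5 = -0.82 − 5·1.6253 + 5 = -3.946
M − M_☉ = -3.946 − 4.83 = -8.776
L/L_☉ = 10^(−0.4 × -8.776) = 3240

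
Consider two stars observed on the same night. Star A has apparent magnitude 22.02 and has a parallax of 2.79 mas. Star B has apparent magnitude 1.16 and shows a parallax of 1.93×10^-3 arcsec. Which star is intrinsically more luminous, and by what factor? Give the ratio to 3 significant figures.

Star B is more luminous, by a factor of 4.61×10^8.

Star A: p = 2.79 mas = 2.79×10^-3″ → d = 1/p = 358.4 pc
Star A: M = m − 5 log₁₀ d + 5 = 22.02 − 5·2.5544 + 5 = 14.248
Star B: d = 1/p = 1/1.93×10^-3″ = 518.1 pc
Star B: M = m − 5 log₁₀ d + 5 = 1.16 − 5·2.7144 + 5 = -7.412
ΔM = M_A − M_B = 14.248 − (-7.412) = 21.660; smaller M is more luminous → Star B.
L ratio = 10^(0.4 |ΔM|) = 10^8.664 = 4.614×10^8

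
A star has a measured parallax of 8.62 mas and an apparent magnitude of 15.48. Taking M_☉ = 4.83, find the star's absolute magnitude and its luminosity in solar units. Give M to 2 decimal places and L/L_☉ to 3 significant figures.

d = 1/p = 1000/8.62 mas = 116.0 pc
M = m − 5 log₁₀ d + 5 = 15.48 − 5·2.0645 + 5 = 10.158
M − M_☉ = 10.158 − 4.83 = 5.328
L/L_☉ = 10^(−0.4 × 5.328) = 7.396×10^-3

M ≈ 10.16; L/L_☉ ≈ 7.40×10^-3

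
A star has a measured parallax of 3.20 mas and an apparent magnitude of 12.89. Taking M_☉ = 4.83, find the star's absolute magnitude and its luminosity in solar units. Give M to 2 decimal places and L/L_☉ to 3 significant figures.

M ≈ 5.42; L/L_☉ ≈ 0.583

d = 1/p = 1000/3.20 mas = 312.5 pc
M = m − 5 log₁₀ d + 5 = 12.89 − 5·2.4949 + 5 = 5.416
M − M_☉ = 5.416 − 4.83 = 0.586
L/L_☉ = 10^(−0.4 × 0.586) = 0.5830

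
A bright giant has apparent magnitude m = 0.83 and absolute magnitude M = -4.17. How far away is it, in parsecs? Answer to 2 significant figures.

d ≈ 100 pc

μ = m − M = 5.000
m − M = 5 log₁₀ d − 5
log₁₀ d = (m − M)/5 + 1 = 2.0000
d = 10^2.0000 = 100.0 pc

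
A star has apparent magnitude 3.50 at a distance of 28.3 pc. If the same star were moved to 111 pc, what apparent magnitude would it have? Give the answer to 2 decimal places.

m ≈ 6.47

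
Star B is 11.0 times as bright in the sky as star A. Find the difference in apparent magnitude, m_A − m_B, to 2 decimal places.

Pogson: Δm = −2.5 log₁₀(ratio) = −2.5 log₁₀(11.0) = −2.5 × 1.0414 = -2.603
Star B is brighter so has the smaller magnitude: m_A − m_B is positive.

m_A − m_B ≈ 2.60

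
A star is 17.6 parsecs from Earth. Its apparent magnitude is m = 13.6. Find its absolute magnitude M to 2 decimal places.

M ≈ 12.37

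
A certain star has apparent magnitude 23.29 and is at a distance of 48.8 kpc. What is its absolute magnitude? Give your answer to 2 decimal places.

d = 48.8 kpc = 48800 pc
5 log₁₀(d/10 pc) = 5 log₁₀(48800) − 5 = 18.442
M = m − 5 log₁₀(d/10) = 23.29 − 18.442 = 4.848

M ≈ 4.85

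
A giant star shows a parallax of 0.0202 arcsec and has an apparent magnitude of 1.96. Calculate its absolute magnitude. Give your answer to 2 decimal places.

M ≈ -1.51

d = 1/p = 1/0.0202″ = 49.50 pc
5 log₁₀(d/10 pc) = 5 log₁₀(49.50) − 5 = 3.473
M = m − 5 log₁₀(d/10) = 1.96 − 3.473 = -1.513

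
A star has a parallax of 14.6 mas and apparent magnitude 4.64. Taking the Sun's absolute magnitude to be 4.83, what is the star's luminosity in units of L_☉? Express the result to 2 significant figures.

L/L_☉ ≈ 56

d = 1/p = 1000/14.6 mas = 68.49 pc
M = m − 5 log₁₀ d + 5 = 4.64 − 5·1.8356 + 5 = 0.462
M − M_☉ = 0.462 − 4.83 = -4.368
L/L_☉ = 10^(−0.4 × -4.368) = 55.88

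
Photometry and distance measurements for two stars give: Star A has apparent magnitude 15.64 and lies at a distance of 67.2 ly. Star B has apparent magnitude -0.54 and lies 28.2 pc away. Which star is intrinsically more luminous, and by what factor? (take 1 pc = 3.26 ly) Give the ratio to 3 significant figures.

Star A: d = 67.2 ly / 3.26 = 20.61 pc
Star A: M = m − 5 log₁₀ d + 5 = 15.64 − 5·1.3142 + 5 = 14.069
Star B: M = m − 5 log₁₀ d + 5 = -0.54 − 5·1.4502 + 5 = -2.791
ΔM = M_A − M_B = 14.069 − (-2.791) = 16.860; smaller M is more luminous → Star B.
L ratio = 10^(0.4 |ΔM|) = 10^6.744 = 5.549×10^6

Star B is more luminous, by a factor of 5.55×10^6.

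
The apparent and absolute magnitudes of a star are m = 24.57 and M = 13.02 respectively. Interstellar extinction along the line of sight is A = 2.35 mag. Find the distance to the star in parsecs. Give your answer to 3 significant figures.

m − M = 5 log₁₀(d/10 pc) + A  ⇒  24.57 − (13.02) − 2.35 = 5 log₁₀(d/10)
9.200 = 5 log₁₀(d/10)
log₁₀ d = (m − M − A)/5 + 1 = 2.8400
d = 10^2.8400 = 691.8 pc

d ≈ 692 pc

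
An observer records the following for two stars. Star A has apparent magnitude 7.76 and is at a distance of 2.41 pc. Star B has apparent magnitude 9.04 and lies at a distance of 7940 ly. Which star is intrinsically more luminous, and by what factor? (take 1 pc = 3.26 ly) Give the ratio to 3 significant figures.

Star A: M = m − 5 log₁₀ d + 5 = 7.76 − 5·0.3820 + 5 = 10.850
Star B: d = 7940 ly / 3.26 = 2436 pc
Star B: M = m − 5 log₁₀ d + 5 = 9.04 − 5·3.3866 + 5 = -2.893
ΔM = M_A − M_B = 10.850 − (-2.893) = 13.743; smaller M is more luminous → Star B.
L ratio = 10^(0.4 |ΔM|) = 10^5.497 = 314200

Star B is more luminous, by a factor of 314000.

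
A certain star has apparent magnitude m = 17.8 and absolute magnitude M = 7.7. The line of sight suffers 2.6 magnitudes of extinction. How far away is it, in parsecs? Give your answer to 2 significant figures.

d ≈ 320 pc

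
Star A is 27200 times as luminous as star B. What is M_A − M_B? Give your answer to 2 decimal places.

Pogson: ΔM = −2.5 log₁₀(ratio) = −2.5 log₁₀(27200) = −2.5 × 4.4346 = -11.086
Star A is brighter, so it has the smaller magnitude: the difference is negative.

M_A − M_B ≈ -11.09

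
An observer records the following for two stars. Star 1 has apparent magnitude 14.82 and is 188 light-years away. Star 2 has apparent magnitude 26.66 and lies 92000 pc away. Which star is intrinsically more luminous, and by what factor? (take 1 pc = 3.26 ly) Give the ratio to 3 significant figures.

Star 2 is more luminous, by a factor of 46.7.

Star 1: d = 188 ly / 3.26 = 57.67 pc
Star 1: M = m − 5 log₁₀ d + 5 = 14.82 − 5·1.7609 + 5 = 11.015
Star 2: M = m − 5 log₁₀ d + 5 = 26.66 − 5·4.9638 + 5 = 6.841
ΔM = M_1 − M_2 = 11.015 − (6.841) = 4.174; smaller M is more luminous → Star 2.
L ratio = 10^(0.4 |ΔM|) = 10^1.670 = 46.74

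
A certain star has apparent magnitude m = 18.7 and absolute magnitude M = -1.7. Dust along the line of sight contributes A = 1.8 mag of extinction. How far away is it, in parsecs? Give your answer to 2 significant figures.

d ≈ 52000 pc

m − M = 5 log₁₀(d/10 pc) + A  ⇒  18.7 − (-1.7) − 1.8 = 5 log₁₀(d/10)
18.600 = 5 log₁₀(d/10)
log₁₀ d = (m − M − A)/5 + 1 = 4.7200
d = 10^4.7200 = 52480 pc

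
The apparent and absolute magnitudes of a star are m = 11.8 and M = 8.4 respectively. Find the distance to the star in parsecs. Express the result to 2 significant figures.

d ≈ 48 pc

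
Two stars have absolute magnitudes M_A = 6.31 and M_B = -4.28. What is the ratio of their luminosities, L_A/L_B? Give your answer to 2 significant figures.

L_A/L_B ≈ 5.8×10^-5

ΔM = M_A − M_B = 10.59
L_A/L_B = 10^(−0.4 ΔM) = 10^-4.236 = 5.808×10^-5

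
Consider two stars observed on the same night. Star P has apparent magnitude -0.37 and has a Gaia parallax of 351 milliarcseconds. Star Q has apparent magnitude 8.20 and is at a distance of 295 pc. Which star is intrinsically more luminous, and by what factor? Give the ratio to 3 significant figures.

Star Q is more luminous, by a factor of 4.00.

Star P: p = 351 mas = 0.351″ → d = 1/p = 2.849 pc
Star P: M = m − 5 log₁₀ d + 5 = -0.37 − 5·0.4547 + 5 = 2.357
Star Q: M = m − 5 log₁₀ d + 5 = 8.20 − 5·2.4698 + 5 = 0.851
ΔM = M_P − M_Q = 2.357 − (0.851) = 1.506; smaller M is more luminous → Star Q.
L ratio = 10^(0.4 |ΔM|) = 10^0.602 = 4.002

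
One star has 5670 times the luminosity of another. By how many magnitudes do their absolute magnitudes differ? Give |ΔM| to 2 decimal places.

|ΔM| ≈ 9.38

Pogson: ΔM = −2.5 log₁₀(ratio) = −2.5 log₁₀(5670) = −2.5 × 3.7536 = -9.384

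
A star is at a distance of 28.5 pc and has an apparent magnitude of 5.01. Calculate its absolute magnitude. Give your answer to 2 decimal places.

M ≈ 2.74

5 log₁₀(d/10 pc) = 5 log₁₀(28.50) − 5 = 2.274
M = m − 5 log₁₀(d/10) = 5.01 − 2.274 = 2.736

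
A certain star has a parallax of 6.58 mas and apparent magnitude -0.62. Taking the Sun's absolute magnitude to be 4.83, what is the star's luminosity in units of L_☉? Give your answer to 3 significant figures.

d = 1/p = 1000/6.58 mas = 152.0 pc
M = m − 5 log₁₀ d + 5 = -0.62 − 5·2.1818 + 5 = -6.529
M − M_☉ = -6.529 − 4.83 = -11.359
L/L_☉ = 10^(−0.4 × -11.359) = 34960

L/L_☉ ≈ 35000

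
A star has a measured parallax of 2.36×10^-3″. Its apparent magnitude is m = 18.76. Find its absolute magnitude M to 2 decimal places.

d = 1/p = 1/2.36×10^-3″ = 423.7 pc
5 log₁₀(d/10 pc) = 5 log₁₀(423.7) − 5 = 8.135
M = m − 5 log₁₀(d/10) = 18.76 − 8.135 = 10.625

M ≈ 10.62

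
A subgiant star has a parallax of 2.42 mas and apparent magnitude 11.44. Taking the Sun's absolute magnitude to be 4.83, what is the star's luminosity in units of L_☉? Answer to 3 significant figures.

L/L_☉ ≈ 3.88

d = 1/p = 1000/2.42 mas = 413.2 pc
M = m − 5 log₁₀ d + 5 = 11.44 − 5·2.6162 + 5 = 3.359
M − M_☉ = 3.359 − 4.83 = -1.471
L/L_☉ = 10^(−0.4 × -1.471) = 3.876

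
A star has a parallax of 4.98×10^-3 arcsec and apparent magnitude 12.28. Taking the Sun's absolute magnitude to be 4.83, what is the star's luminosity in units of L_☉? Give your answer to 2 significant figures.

L/L_☉ ≈ 0.42

d = 1/p = 1/4.98×10^-3″ = 200.8 pc
M = m − 5 log₁₀ d + 5 = 12.28 − 5·2.3028 + 5 = 5.766
M − M_☉ = 5.766 − 4.83 = 0.936
L/L_☉ = 10^(−0.4 × 0.936) = 0.4222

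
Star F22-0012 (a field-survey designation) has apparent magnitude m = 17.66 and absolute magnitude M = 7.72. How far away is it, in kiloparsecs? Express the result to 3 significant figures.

d ≈ 0.973 kpc

Distance modulus: m − M = 17.66 − (7.72) = 9.940
m − M = 5 log₁₀ d − 5
log₁₀ d = (m − M)/5 + 1 = 2.9880
d = 10^2.9880 = 972.7 pc
= 0.9727 kpc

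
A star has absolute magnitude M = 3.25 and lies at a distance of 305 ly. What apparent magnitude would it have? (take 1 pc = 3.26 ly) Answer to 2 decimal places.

m ≈ 8.11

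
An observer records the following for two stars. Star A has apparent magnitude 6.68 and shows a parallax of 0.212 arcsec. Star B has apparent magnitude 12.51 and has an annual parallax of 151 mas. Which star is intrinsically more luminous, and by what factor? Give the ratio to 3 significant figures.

Star A is more luminous, by a factor of 109.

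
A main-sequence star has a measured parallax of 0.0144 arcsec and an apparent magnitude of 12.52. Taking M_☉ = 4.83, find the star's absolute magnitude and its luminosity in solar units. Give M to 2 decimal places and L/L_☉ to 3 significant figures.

d = 1/p = 1/0.0144″ = 69.44 pc
M = m − 5 log₁₀ d + 5 = 12.52 − 5·1.8416 + 5 = 8.312
M − M_☉ = 8.312 − 4.83 = 3.482
L/L_☉ = 10^(−0.4 × 3.482) = 0.04048

M ≈ 8.31; L/L_☉ ≈ 0.0405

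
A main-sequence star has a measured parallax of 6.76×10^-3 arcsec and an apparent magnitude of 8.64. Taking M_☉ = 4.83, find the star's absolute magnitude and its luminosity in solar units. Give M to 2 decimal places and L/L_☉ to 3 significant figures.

M ≈ 2.79; L/L_☉ ≈ 6.55

d = 1/p = 1/6.76×10^-3″ = 147.9 pc
M = m − 5 log₁₀ d + 5 = 8.64 − 5·2.1701 + 5 = 2.790
M − M_☉ = 2.790 − 4.83 = -2.040
L/L_☉ = 10^(−0.4 × -2.040) = 6.548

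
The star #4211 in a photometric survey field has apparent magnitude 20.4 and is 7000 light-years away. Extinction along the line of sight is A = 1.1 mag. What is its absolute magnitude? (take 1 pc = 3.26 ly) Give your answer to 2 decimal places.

M ≈ 7.64

d = 7000 ly / 3.26 = 2147 pc
5 log₁₀(d/10 pc) = 5 log₁₀(2147) − 5 = 11.659
M = m − 5 log₁₀(d/10) − A = 20.4 − 11.659 − 1.1 = 7.641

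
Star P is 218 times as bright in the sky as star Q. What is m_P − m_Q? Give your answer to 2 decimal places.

m_P − m_Q ≈ -5.85

Pogson: Δm = −2.5 log₁₀(ratio) = −2.5 log₁₀(218) = −2.5 × 2.3385 = -5.846
Star P is brighter, so it has the smaller magnitude: the difference is negative.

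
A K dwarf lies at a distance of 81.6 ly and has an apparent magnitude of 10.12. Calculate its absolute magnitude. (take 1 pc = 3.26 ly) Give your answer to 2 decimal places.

d = 81.6 ly / 3.26 = 25.03 pc
5 log₁₀(d/10 pc) = 5 log₁₀(25.03) − 5 = 1.992
M = m − 5 log₁₀(d/10) = 10.12 − 1.992 = 8.128

M ≈ 8.13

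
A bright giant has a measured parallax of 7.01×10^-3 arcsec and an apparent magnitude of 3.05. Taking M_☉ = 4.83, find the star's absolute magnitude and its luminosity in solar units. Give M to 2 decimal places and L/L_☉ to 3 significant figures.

M ≈ -2.72; L/L_☉ ≈ 1050

d = 1/p = 1/7.01×10^-3″ = 142.7 pc
M = m − 5 log₁₀ d + 5 = 3.05 − 5·2.1543 + 5 = -2.721
M − M_☉ = -2.721 − 4.83 = -7.551
L/L_☉ = 10^(−0.4 × -7.551) = 1048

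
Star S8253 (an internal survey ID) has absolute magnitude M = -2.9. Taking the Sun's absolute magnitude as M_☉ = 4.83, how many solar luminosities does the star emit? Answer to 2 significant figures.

L/L_☉ ≈ 1200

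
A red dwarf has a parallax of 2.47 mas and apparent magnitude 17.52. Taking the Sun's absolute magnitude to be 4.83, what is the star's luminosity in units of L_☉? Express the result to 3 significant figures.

L/L_☉ ≈ 0.0138

d = 1/p = 1000/2.47 mas = 404.9 pc
M = m − 5 log₁₀ d + 5 = 17.52 − 5·2.6073 + 5 = 9.483
M − M_☉ = 9.483 − 4.83 = 4.653
L/L_☉ = 10^(−0.4 × 4.653) = 0.01376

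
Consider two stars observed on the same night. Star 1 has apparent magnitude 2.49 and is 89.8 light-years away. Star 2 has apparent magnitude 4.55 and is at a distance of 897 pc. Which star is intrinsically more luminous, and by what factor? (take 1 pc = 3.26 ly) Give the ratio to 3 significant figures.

Star 1: d = 89.8 ly / 3.26 = 27.55 pc
Star 1: M = m − 5 log₁₀ d + 5 = 2.49 − 5·1.4401 + 5 = 0.290
Star 2: M = m − 5 log₁₀ d + 5 = 4.55 − 5·2.9528 + 5 = -5.214
ΔM = M_1 − M_2 = 0.290 − (-5.214) = 5.504; smaller M is more luminous → Star 2.
L ratio = 10^(0.4 |ΔM|) = 10^2.201 = 159.0

Star 2 is more luminous, by a factor of 159.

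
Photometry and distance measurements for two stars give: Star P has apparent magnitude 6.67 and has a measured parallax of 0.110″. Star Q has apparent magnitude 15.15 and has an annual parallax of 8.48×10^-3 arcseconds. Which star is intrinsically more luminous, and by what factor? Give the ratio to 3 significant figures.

Star P is more luminous, by a factor of 14.7.

Star P: d = 1/p = 1/0.110″ = 9.091 pc
Star P: M = m − 5 log₁₀ d + 5 = 6.67 − 5·0.9586 + 5 = 6.877
Star Q: d = 1/p = 1/8.48×10^-3″ = 117.9 pc
Star Q: M = m − 5 log₁₀ d + 5 = 15.15 − 5·2.0716 + 5 = 9.792
ΔM = M_P − M_Q = 6.877 − (9.792) = -2.915; smaller M is more luminous → Star P.
L ratio = 10^(0.4 |ΔM|) = 10^1.166 = 14.66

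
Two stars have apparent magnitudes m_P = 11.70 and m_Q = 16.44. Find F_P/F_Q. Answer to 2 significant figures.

Δm = 11.70 − (16.44) = -4.74
Flux ratio = 10^(−0.4 Δm) = 10^(−0.4 × -4.74) = 10^1.896 = 78.70

F_P/F_Q ≈ 79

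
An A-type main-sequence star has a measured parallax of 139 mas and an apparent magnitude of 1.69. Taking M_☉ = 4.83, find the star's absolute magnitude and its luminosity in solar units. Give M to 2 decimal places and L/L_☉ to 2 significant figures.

d = 1/p = 1000/139 mas = 7.194 pc
M = m − 5 log₁₀ d + 5 = 1.69 − 5·0.8570 + 5 = 2.405
M − M_☉ = 2.405 − 4.83 = -2.425
L/L_☉ = 10^(−0.4 × -2.425) = 9.332

M ≈ 2.41; L/L_☉ ≈ 9.3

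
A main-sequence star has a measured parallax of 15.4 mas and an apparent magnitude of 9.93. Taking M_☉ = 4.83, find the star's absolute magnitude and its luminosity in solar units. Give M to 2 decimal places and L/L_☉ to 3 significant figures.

M ≈ 5.87; L/L_☉ ≈ 0.385

d = 1/p = 1000/15.4 mas = 64.94 pc
M = m − 5 log₁₀ d + 5 = 9.93 − 5·1.8125 + 5 = 5.868
M − M_☉ = 5.868 − 4.83 = 1.038
L/L_☉ = 10^(−0.4 × 1.038) = 0.3846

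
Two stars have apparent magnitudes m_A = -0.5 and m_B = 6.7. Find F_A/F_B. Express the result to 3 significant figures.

F_A/F_B ≈ 759

Δm = -0.5 − (6.7) = -7.2
Flux ratio = 10^(−0.4 Δm) = 10^(−0.4 × -7.2) = 10^2.880 = 758.6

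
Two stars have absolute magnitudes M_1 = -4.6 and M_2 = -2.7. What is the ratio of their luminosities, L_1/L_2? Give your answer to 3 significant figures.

L_1/L_2 ≈ 5.75

ΔM = M_1 − M_2 = -1.9
L_1/L_2 = 10^(−0.4 ΔM) = 10^0.760 = 5.754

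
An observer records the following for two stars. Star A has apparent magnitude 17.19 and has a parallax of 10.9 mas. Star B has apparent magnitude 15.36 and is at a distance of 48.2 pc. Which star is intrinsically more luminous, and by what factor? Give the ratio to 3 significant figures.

Star B is more luminous, by a factor of 1.49.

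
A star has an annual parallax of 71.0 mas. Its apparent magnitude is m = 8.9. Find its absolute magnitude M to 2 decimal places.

p = 71.0 mas = 0.0710″ → d = 1/p = 14.08 pc
5 log₁₀(d/10 pc) = 5 log₁₀(14.08) − 5 = 0.744
M = m − 5 log₁₀(d/10) = 8.9 − 0.744 = 8.156

M ≈ 8.16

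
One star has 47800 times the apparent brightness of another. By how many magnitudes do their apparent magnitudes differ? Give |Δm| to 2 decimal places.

Pogson: Δm = −2.5 log₁₀(ratio) = −2.5 log₁₀(47800) = −2.5 × 4.6794 = -11.699

|Δm| ≈ 11.70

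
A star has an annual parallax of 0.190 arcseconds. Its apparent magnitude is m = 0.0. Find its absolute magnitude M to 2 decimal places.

d = 1/p = 1/0.190″ = 5.263 pc
5 log₁₀(d/10 pc) = 5 log₁₀(5.263) − 5 = -1.394
M = m − 5 log₁₀(d/10) = 0.0 + 1.394 = 1.394

M ≈ 1.39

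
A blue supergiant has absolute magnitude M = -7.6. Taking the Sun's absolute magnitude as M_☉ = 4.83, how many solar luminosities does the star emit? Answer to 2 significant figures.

M − M_☉ = -7.6 − 4.83 = -12.430
L/L_☉ = 10^(−0.4 (M − M_☉)) = 10^4.972 = 93760

L/L_☉ ≈ 94000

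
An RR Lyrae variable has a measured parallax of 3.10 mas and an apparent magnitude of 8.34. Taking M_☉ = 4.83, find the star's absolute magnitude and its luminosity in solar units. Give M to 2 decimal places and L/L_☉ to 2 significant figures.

d = 1/p = 1000/3.10 mas = 322.6 pc
M = m − 5 log₁₀ d + 5 = 8.34 − 5·2.5086 + 5 = 0.797
M − M_☉ = 0.797 − 4.83 = -4.033
L/L_☉ = 10^(−0.4 × -4.033) = 41.05

M ≈ 0.80; L/L_☉ ≈ 41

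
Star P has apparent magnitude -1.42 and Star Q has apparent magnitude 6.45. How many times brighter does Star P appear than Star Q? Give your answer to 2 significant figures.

1400

Magnitude difference = -7.87
Flux ratio = 10^(−0.4 Δm) = 10^(−0.4 × -7.87) = 10^3.148 = 1406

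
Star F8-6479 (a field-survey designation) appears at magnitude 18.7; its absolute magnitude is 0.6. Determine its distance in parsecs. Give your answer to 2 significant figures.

d ≈ 42000 pc

μ = m − M = 18.100
m − M = 5 log₁₀ d − 5
log₁₀ d = (m − M)/5 + 1 = 4.6200
d = 10^4.6200 = 41690 pc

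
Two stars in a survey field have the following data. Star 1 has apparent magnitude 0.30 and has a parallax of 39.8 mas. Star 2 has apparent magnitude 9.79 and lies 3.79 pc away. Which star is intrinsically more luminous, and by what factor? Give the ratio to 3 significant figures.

Star 1 is more luminous, by a factor of 275000.

Star 1: p = 39.8 mas = 0.0398″ → d = 1/p = 25.13 pc
Star 1: M = m − 5 log₁₀ d + 5 = 0.30 − 5·1.4001 + 5 = -1.701
Star 2: M = m − 5 log₁₀ d + 5 = 9.79 − 5·0.5786 + 5 = 11.897
ΔM = M_1 − M_2 = -1.701 − (11.897) = -13.597; smaller M is more luminous → Star 1.
L ratio = 10^(0.4 |ΔM|) = 10^5.439 = 274800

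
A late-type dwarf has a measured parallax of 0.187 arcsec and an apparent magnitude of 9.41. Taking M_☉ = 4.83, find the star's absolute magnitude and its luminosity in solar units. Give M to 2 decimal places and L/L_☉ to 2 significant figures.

d = 1/p = 1/0.187″ = 5.348 pc
M = m − 5 log₁₀ d + 5 = 9.41 − 5·0.7282 + 5 = 10.769
M − M_☉ = 10.769 − 4.83 = 5.939
L/L_☉ = 10^(−0.4 × 5.939) = 4.210×10^-3

M ≈ 10.77; L/L_☉ ≈ 4.2×10^-3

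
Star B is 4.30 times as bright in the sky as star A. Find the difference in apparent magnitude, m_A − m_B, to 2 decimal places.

Pogson: Δm = −2.5 log₁₀(ratio) = −2.5 log₁₀(4.30) = −2.5 × 0.6335 = -1.584
Star B is brighter so has the smaller magnitude: m_A − m_B is positive.

m_A − m_B ≈ 1.58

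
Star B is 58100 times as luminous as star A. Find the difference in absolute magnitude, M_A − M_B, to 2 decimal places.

Pogson: ΔM = −2.5 log₁₀(ratio) = −2.5 log₁₀(58100) = −2.5 × 4.7642 = -11.910
Star B is brighter so has the smaller magnitude: M_A − M_B is positive.

M_A − M_B ≈ 11.91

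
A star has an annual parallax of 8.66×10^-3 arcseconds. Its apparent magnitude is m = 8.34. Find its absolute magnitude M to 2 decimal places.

M ≈ 3.03

d = 1/p = 1/8.66×10^-3″ = 115.5 pc
5 log₁₀(d/10 pc) = 5 log₁₀(115.5) − 5 = 5.312
M = m − 5 log₁₀(d/10) = 8.34 − 5.312 = 3.028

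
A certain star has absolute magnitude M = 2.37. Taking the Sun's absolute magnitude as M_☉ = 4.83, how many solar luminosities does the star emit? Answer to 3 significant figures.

L/L_☉ ≈ 9.64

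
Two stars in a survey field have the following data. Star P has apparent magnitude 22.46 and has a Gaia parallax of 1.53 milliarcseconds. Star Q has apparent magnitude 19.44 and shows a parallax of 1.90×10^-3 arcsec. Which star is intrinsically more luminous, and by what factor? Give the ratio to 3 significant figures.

Star Q is more luminous, by a factor of 10.5.

Star P: p = 1.53 mas = 1.53×10^-3″ → d = 1/p = 653.6 pc
Star P: M = m − 5 log₁₀ d + 5 = 22.46 − 5·2.8153 + 5 = 13.383
Star Q: d = 1/p = 1/1.90×10^-3″ = 526.3 pc
Star Q: M = m − 5 log₁₀ d + 5 = 19.44 − 5·2.7212 + 5 = 10.834
ΔM = M_P − M_Q = 13.383 − (10.834) = 2.550; smaller M is more luminous → Star Q.
L ratio = 10^(0.4 |ΔM|) = 10^1.020 = 10.47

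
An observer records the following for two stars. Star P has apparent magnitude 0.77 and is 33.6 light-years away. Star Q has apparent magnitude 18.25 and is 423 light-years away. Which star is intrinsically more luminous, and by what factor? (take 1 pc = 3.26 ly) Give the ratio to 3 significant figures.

Star P is more luminous, by a factor of 61900.

Star P: d = 33.6 ly / 3.26 = 10.31 pc
Star P: M = m − 5 log₁₀ d + 5 = 0.77 − 5·1.0131 + 5 = 0.704
Star Q: d = 423 ly / 3.26 = 129.8 pc
Star Q: M = m − 5 log₁₀ d + 5 = 18.25 − 5·2.1131 + 5 = 12.684
ΔM = M_P − M_Q = 0.704 − (12.684) = -11.980; smaller M is more luminous → Star P.
L ratio = 10^(0.4 |ΔM|) = 10^4.792 = 61940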